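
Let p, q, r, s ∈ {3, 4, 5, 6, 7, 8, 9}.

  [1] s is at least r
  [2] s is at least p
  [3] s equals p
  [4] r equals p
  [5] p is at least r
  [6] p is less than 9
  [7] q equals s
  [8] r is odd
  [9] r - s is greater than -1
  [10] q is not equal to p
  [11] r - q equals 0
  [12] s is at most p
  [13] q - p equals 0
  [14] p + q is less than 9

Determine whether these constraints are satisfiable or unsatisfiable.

From constraints 3 and 7, q = s = p, so q = p. But constraint 10 says q ≠ p. Contradiction.

Unsatisfiable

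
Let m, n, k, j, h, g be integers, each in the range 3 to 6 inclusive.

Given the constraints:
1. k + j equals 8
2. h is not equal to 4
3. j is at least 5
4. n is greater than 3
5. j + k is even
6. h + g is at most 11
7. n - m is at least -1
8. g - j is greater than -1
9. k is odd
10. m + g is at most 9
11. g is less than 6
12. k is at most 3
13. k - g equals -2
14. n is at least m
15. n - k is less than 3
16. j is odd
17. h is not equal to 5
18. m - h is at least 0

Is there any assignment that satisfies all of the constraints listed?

Satisfiable

Try m = 4, n = 5, k = 3, j = 5, h = 3, g = 5.
Check constraint 1: k + j = 8; constraint 6: h + g = 8. The remaining constraints are straightforward to verify.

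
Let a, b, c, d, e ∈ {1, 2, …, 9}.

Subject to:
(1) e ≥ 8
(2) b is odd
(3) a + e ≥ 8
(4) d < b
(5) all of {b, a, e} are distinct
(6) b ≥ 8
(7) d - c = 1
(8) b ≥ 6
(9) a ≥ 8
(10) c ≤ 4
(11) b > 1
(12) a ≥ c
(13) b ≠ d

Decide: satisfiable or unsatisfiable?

Constraints 1, 6, and 9 confine each of b, a, e to the 2 values {8, 9} (the domain already gives each ≤ 9).
Constraint 5 requires all 3 of them to be distinct, but only 2 values are available — impossible by the pigeonhole principle.

Unsatisfiable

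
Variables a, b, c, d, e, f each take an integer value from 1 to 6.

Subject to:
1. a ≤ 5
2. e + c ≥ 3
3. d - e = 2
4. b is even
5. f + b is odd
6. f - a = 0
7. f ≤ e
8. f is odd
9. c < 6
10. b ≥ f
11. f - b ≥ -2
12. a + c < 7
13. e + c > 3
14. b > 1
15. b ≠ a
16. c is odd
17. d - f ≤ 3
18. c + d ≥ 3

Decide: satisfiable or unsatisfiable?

Satisfiable

Setting (a, b, c, d, e, f) = (1, 2, 3, 3, 1, 1) satisfies everything: constraint 2: e + c = 4; constraint 3: d - e = 2, and the others follow.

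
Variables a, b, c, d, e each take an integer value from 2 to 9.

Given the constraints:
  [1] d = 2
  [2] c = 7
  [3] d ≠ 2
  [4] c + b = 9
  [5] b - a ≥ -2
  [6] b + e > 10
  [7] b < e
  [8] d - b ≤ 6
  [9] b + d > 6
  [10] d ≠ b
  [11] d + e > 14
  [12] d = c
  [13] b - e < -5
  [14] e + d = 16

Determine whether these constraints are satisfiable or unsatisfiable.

Constraint 1 fixes d = 2 and constraint 2 fixes c = 7, but constraint 12 requires d = c. Since 2 ≠ 7, contradiction.

Unsatisfiable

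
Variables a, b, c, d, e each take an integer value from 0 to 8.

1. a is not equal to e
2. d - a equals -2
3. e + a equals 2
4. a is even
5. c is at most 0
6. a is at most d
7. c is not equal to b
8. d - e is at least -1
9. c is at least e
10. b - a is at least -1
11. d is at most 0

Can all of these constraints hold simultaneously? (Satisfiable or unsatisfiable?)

From constraints 5 and 9: e ≤ c ≤ 0. From constraints 6 and 11: a ≤ d ≤ 0. Hence e + a ≤ 0. But constraint 3 requires e + a = 2, and 2 > 0. Contradiction.

Unsatisfiable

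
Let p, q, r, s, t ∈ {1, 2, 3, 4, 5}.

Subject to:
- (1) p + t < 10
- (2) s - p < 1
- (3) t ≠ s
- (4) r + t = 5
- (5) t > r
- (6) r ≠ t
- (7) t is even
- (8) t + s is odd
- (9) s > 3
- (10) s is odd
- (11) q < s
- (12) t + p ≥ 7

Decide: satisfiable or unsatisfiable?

One satisfying assignment is p = 5, q = 3, r = 1, s = 5, t = 4.
For the less obvious constraints — constraint 1: p + t = 9; constraint 2: s - p = 0; constraint 4: r + t = 5 — and the others hold by inspection.

Satisfiable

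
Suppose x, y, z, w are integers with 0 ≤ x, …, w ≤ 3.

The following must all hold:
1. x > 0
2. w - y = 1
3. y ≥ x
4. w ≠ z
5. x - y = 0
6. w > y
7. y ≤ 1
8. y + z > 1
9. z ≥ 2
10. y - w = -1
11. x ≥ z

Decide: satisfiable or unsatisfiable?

Unsatisfiable

From constraints 9 and 11: x ≥ z and z ≥ 2, so x ≥ 2. From constraints 3 and 7: x ≤ y and y ≤ 1, so x ≤ 1. But 1 < 2, so no value of x works.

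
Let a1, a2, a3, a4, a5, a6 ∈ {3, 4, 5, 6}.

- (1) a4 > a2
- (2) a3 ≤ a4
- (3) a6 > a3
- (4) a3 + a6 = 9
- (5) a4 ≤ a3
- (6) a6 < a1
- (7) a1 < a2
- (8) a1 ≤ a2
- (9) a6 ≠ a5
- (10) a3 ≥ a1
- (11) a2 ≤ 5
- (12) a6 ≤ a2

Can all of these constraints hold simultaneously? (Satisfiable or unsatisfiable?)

Constraints 1, 3, 5, 6, and 7 give a4 ≤ a3, a3 < a6, a6 < a1, a1 < a2, a2 < a4. Chaining: a4 ≤ a3 < a6 < a1 < a2 < a4, which forces a4 < a4 — impossible.

Unsatisfiable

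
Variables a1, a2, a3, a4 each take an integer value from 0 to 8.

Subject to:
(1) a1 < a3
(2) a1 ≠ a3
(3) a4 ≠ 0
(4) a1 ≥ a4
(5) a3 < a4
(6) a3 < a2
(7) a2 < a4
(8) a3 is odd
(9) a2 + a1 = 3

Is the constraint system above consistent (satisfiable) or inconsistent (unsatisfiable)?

Constraints 1, 4, 6, and 7 give a2 < a4, a4 ≤ a1, a1 < a3, a3 < a2. Chaining: a2 < a4 ≤ a1 < a3 < a2, which forces a2 < a2 — impossible.

Unsatisfiable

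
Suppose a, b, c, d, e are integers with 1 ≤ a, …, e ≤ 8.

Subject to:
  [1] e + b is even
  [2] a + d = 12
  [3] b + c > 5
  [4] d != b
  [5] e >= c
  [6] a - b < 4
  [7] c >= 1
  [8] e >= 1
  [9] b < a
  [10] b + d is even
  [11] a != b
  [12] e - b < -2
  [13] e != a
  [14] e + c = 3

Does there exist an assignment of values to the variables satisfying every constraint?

Satisfiable

One satisfying assignment is a = 8, b = 6, c = 1, d = 4, e = 2.
For the less obvious constraints — constraint 2: a + d = 12; constraint 3: b + c = 7; constraint 6: a - b = 2 — and the others hold by inspection.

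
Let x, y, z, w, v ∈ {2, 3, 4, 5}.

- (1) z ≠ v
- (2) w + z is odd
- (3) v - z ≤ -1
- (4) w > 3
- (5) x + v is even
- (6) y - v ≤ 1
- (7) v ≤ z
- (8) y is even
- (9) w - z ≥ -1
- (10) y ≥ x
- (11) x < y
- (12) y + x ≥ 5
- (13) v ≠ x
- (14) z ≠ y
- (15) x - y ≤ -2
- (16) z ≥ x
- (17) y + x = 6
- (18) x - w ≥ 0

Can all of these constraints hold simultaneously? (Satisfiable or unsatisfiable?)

Unsatisfiable

Constraints 3, 6, 9, 15, and 18 give y − x ≥ 2, x − w ≥ 0, w − z ≥ -1, z − v ≥ 1, v − y ≥ -1.
Adding all 5 inequalities: the left sides telescope to 0, and the right sides sum to 2 + 0 + (-1) + 1 + (-1) = 1. So 0 ≥ 1, which is false.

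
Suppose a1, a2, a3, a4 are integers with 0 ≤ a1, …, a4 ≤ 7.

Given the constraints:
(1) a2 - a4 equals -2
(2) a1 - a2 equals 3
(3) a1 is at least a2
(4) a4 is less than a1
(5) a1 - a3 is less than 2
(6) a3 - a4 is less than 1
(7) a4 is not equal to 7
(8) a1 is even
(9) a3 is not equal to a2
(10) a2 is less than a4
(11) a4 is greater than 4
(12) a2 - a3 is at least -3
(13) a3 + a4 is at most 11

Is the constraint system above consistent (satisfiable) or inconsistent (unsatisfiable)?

Satisfiable

Try a1 = 6, a2 = 3, a3 = 5, a4 = 5.
Check constraint 1: a2 - a4 = -2; constraint 2: a1 - a2 = 3. The remaining constraints are straightforward to verify.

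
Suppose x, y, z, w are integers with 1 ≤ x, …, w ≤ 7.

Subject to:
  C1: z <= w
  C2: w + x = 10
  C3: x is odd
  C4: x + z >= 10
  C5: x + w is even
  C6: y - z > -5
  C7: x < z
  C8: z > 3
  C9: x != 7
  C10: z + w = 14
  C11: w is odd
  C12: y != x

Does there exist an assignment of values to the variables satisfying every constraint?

Satisfiable

One satisfying assignment is x = 3, y = 5, z = 7, w = 7.
For the less obvious constraints — constraint 2: w + x = 10; constraint 4: x + z = 10; constraint 6: y - z = -2 — and the others hold by inspection.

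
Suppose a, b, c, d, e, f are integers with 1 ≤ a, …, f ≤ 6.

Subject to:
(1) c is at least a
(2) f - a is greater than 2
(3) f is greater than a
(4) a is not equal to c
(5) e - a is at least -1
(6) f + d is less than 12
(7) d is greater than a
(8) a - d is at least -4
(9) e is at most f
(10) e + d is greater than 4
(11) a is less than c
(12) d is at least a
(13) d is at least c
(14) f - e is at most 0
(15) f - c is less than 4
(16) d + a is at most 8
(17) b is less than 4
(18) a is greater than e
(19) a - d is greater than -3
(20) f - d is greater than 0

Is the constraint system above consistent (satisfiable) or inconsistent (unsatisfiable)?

Constraints 11, 13, 14, 18, and 20 give a < c, c ≤ d, d < f, f ≤ e, e < a. Chaining: a < c ≤ d < f ≤ e < a, which forces a < a — impossible.

Unsatisfiable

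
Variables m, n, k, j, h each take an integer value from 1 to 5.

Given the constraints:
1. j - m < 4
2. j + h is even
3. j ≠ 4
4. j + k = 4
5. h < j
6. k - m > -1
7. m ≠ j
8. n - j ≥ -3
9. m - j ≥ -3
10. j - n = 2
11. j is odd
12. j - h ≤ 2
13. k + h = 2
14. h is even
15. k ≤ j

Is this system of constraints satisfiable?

Unsatisfiable

Constraint 11 makes j odd and constraint 14 makes h even, so j + h must be odd. Constraint 2 says j + h is even — contradiction.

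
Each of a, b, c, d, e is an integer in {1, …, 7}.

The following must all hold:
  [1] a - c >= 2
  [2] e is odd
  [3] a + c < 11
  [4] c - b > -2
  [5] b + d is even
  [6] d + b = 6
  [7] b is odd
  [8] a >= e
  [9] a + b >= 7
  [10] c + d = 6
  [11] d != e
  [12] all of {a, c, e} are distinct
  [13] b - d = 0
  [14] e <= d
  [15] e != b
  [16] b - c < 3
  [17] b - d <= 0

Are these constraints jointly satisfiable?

Satisfiable

One satisfying assignment is a = 7, b = 3, c = 3, d = 3, e = 1.
For the less obvious constraints — constraint 1: a - c = 4; constraint 3: a + c = 10 — and the others hold by inspection.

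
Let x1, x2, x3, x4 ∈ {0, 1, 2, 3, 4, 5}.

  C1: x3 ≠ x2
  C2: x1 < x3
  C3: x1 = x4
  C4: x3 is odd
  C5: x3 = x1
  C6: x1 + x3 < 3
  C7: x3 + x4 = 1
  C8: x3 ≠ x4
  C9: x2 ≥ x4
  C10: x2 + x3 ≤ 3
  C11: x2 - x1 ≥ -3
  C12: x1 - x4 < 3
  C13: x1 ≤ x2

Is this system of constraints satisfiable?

Unsatisfiable

From constraints 3 and 5, x3 = x1 = x4, so x3 = x4. But constraint 8 says x3 ≠ x4. Contradiction.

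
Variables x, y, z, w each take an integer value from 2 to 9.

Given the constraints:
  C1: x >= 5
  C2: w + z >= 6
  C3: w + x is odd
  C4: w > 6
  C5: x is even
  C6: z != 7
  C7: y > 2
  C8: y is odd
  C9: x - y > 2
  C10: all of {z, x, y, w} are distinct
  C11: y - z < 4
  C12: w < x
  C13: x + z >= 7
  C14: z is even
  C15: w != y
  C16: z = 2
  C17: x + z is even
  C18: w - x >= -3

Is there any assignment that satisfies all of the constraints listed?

Satisfiable

Try x = 8, y = 5, z = 2, w = 7.
Check constraint 2: w + z = 9; constraint 9: x - y = 3. The remaining constraints are straightforward to verify.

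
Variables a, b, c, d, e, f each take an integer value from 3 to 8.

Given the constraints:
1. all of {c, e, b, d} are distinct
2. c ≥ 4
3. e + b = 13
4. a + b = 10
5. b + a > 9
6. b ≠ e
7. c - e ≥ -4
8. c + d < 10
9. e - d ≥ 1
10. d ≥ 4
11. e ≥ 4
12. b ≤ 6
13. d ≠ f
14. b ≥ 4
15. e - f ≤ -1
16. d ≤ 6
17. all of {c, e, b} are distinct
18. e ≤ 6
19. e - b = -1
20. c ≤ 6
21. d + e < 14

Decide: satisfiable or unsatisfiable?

Constraints 2, 10, 11, 12, 14, 16, 18, and 20 confine each of c, e, b, d to the 3 values {4, …, 6}.
Constraint 1 requires all 4 of them to be distinct, but only 3 values are available — impossible by the pigeonhole principle.

Unsatisfiable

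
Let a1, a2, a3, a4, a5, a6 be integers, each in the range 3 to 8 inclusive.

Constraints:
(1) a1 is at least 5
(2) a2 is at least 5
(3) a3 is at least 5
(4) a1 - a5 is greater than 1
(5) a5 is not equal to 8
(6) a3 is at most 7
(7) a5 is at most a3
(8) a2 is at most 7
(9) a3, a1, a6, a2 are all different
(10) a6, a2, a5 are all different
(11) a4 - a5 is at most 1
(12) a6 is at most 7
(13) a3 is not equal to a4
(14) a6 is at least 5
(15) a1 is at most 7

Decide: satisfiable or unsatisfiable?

Unsatisfiable

Constraints 1, 2, 3, 6, 8, 12, 14, and 15 confine each of a3, a1, a6, a2 to the 3 values {5, …, 7}.
Constraint 9 requires all 4 of them to be distinct, but only 3 values are available — impossible by the pigeonhole principle.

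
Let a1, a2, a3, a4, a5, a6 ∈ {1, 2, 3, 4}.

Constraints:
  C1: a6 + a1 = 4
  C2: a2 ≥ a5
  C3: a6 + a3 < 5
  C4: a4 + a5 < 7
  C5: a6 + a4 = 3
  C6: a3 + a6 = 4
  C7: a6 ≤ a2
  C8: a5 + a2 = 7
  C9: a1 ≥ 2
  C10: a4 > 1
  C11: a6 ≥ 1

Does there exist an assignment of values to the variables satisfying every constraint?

Try a1 = 3, a2 = 4, a3 = 3, a4 = 2, a5 = 3, a6 = 1.
Check constraint 1: a6 + a1 = 4; constraint 3: a6 + a3 = 4; constraint 4: a4 + a5 = 5. The remaining constraints are straightforward to verify.

Satisfiable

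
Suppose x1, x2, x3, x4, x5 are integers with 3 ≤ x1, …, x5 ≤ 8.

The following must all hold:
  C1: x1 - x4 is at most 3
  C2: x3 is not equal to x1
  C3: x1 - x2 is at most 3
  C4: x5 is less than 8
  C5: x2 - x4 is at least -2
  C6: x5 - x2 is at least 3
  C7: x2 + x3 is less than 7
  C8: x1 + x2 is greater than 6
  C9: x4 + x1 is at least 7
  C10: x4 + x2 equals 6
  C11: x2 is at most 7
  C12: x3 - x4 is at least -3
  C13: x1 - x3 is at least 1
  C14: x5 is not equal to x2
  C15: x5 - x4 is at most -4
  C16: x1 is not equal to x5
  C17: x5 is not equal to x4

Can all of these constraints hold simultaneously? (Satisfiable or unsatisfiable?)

Unsatisfiable

Constraints 3, 6, 12, 13, and 15 give x5 − x2 ≥ 3, x2 − x1 ≥ -3, x1 − x3 ≥ 1, x3 − x4 ≥ -3, x4 − x5 ≥ 4.
Adding all 5 inequalities: the left sides telescope to 0, and the right sides sum to 3 + (-3) + 1 + (-3) + 4 = 2. So 0 ≥ 2, which is false.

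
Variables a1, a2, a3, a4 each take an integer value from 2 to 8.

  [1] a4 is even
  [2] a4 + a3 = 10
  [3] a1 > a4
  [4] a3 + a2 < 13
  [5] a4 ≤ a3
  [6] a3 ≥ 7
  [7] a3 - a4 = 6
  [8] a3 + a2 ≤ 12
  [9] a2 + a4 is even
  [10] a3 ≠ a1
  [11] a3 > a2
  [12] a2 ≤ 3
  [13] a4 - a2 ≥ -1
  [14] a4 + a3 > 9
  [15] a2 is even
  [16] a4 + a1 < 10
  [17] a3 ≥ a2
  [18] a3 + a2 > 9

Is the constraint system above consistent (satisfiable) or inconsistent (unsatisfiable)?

Take a1 = 6, a2 = 2, a3 = 8, a4 = 2. Then constraint 2: a4 + a3 = 10; constraint 4: a3 + a2 = 10, and every other listed constraint is also met.

Satisfiable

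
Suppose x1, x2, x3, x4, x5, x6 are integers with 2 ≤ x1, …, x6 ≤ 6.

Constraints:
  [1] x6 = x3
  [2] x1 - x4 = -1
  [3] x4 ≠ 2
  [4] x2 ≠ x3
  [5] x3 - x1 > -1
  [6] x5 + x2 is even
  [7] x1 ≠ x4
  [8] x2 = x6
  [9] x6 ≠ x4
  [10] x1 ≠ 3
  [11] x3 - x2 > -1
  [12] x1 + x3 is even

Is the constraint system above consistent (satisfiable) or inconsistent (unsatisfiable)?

Unsatisfiable

From constraints 1 and 8, x2 = x6 = x3, so x2 = x3. But constraint 4 says x2 ≠ x3. Contradiction.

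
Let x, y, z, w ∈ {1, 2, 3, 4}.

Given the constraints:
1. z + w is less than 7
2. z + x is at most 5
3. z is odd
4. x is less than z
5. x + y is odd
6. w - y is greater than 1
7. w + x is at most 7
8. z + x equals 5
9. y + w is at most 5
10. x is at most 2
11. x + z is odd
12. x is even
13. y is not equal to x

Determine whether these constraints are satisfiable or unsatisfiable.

Satisfiable

The assignment x = 2, y = 1, z = 3, w = 3 works:
  constraint 1 holds since z + w = 6.
  constraint 2 holds since z + x = 5.
The rest check out directly.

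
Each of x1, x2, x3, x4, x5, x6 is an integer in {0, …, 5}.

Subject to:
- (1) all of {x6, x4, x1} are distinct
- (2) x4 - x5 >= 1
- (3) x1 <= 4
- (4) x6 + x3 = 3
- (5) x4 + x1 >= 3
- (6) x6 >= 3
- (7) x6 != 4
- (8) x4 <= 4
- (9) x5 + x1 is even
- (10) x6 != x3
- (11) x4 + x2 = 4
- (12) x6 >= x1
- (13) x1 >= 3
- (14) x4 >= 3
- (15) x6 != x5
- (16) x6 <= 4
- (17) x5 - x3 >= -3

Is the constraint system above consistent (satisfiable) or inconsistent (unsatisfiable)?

Constraints 3, 6, 8, 13, 14, and 16 confine each of x6, x4, x1 to the 2 values {3, 4}.
Constraint 1 requires all 3 of them to be distinct, but only 2 values are available — impossible by the pigeonhole principle.

Unsatisfiable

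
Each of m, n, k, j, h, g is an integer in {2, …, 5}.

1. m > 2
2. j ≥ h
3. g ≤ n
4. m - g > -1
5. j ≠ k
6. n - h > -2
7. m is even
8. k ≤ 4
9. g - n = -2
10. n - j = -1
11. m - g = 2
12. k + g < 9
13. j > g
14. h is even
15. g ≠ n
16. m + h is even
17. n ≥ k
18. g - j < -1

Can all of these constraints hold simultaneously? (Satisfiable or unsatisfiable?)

Setting (m, n, k, j, h, g) = (4, 4, 4, 5, 4, 2) satisfies everything: constraint 4: m - g = 2; constraint 6: n - h = 0; constraint 9: g - n = -2, and the others follow.

Satisfiable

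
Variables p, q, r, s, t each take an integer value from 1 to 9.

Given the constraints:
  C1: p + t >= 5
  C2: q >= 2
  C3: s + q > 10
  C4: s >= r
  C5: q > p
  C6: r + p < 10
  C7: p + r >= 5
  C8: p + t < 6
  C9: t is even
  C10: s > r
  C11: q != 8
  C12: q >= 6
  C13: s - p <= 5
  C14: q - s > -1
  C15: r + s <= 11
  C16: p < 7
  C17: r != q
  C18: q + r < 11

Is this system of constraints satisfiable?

Satisfiable

One satisfying assignment is p = 3, q = 6, r = 4, s = 5, t = 2.
For the less obvious constraints — constraint 1: p + t = 5; constraint 3: s + q = 11 — and the others hold by inspection.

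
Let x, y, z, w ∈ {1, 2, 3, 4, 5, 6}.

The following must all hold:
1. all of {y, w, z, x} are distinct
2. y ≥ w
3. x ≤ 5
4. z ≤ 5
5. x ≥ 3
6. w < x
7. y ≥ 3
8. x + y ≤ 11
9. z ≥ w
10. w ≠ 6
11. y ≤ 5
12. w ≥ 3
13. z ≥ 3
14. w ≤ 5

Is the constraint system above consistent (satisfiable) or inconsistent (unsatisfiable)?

Unsatisfiable

Constraints 3, 4, 5, 7, 11, 12, 13, and 14 confine each of y, w, z, x to the 3 values {3, …, 5}.
Constraint 1 requires all 4 of them to be distinct, but only 3 values are available — impossible by the pigeonhole principle.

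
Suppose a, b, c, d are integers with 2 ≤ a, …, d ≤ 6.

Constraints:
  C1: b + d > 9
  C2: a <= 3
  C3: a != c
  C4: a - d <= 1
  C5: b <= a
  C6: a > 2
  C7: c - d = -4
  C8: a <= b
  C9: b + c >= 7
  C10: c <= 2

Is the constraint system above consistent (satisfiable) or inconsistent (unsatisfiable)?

Unsatisfiable

From constraints 2 and 5: b ≤ a ≤ 3. From constraint 10: c ≤ 2. Hence b + c ≤ 5. But constraint 9 requires b + c ≥ 7, and 7 > 5. Contradiction.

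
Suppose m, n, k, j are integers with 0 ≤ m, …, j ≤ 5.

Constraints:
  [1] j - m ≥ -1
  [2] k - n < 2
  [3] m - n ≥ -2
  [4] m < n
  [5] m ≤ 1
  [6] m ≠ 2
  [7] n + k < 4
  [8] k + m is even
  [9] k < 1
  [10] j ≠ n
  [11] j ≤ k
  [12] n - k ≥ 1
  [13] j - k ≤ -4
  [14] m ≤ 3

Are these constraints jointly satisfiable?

Unsatisfiable

Constraints 1, 3, 12, and 13 give n − k ≥ 1, k − j ≥ 4, j − m ≥ -1, m − n ≥ -2.
Adding all 4 inequalities: the left sides telescope to 0, and the right sides sum to 1 + 4 + (-1) + (-2) = 2. So 0 ≥ 2, which is false.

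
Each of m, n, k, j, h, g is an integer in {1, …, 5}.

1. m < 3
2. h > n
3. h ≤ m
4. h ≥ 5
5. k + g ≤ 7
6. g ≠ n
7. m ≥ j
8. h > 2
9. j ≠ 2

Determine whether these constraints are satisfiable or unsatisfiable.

Unsatisfiable

From constraints 3 and 4: m ≥ h and h ≥ 5, so m ≥ 5. From constraint 1: m ≤ 2. But 2 < 5, so no value of m works.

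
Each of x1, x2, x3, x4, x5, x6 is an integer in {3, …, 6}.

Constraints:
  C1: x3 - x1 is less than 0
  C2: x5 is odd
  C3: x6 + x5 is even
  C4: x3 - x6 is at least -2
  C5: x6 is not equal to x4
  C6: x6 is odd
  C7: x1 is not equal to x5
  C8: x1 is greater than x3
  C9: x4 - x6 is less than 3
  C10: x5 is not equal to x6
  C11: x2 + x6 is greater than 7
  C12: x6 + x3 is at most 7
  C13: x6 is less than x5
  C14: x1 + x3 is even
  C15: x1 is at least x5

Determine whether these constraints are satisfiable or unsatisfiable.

Try x1 = 6, x2 = 5, x3 = 4, x4 = 4, x5 = 5, x6 = 3.
Check constraint 1: x3 - x1 = -2; constraint 4: x3 - x6 = 1. The remaining constraints are straightforward to verify.

Satisfiable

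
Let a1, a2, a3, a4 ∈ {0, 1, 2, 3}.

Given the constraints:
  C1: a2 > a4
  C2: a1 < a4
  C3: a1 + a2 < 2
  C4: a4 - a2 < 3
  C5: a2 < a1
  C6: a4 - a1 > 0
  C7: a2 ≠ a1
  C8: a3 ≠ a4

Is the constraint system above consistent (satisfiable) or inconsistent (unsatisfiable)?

Constraints 1, 2, and 5 give a1 < a4, a4 < a2, a2 < a1. Chaining: a1 < a4 < a2 < a1, which forces a1 < a1 — impossible.

Unsatisfiable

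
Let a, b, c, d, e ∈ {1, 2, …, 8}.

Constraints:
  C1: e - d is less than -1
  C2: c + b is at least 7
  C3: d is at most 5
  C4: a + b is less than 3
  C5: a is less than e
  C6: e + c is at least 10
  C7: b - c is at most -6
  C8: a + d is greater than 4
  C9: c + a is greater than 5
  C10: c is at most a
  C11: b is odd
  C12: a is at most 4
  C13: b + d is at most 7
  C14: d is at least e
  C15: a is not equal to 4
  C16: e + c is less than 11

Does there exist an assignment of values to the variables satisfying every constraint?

From constraints 3 and 14: e ≤ d ≤ 5. From constraints 10 and 12: c ≤ a ≤ 4. Hence e + c ≤ 9. But constraint 6 requires e + c ≥ 10, and 10 > 9. Contradiction.

Unsatisfiable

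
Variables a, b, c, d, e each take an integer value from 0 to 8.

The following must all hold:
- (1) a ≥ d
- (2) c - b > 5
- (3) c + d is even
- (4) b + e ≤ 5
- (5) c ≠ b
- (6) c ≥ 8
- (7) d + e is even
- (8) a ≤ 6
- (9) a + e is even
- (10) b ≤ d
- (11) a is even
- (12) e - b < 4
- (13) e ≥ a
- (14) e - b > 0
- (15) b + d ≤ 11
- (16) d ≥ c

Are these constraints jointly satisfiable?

From constraints 6 and 16: d ≥ c and c ≥ 8, so d ≥ 8. From constraints 1 and 8: d ≤ a and a ≤ 6, so d ≤ 6. But 6 < 8, so no value of d works.

Unsatisfiable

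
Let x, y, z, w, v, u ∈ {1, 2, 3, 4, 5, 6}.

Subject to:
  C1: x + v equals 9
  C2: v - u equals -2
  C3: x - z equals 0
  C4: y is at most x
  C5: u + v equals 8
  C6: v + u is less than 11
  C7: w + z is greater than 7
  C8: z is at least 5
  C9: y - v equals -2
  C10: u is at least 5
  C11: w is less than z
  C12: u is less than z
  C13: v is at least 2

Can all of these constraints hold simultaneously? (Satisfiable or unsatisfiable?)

One satisfying assignment is x = 6, y = 1, z = 6, w = 4, v = 3, u = 5.
For the less obvious constraints — constraint 1: x + v = 9; constraint 2: v - u = -2 — and the others hold by inspection.

Satisfiable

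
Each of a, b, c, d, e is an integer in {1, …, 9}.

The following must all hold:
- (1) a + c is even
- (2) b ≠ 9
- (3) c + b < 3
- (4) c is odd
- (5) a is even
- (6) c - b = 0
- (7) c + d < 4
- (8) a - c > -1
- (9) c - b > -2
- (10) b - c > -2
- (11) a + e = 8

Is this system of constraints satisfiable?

Unsatisfiable

Constraint 5 makes a even and constraint 4 makes c odd, so a + c must be odd. Constraint 1 says a + c is even — contradiction.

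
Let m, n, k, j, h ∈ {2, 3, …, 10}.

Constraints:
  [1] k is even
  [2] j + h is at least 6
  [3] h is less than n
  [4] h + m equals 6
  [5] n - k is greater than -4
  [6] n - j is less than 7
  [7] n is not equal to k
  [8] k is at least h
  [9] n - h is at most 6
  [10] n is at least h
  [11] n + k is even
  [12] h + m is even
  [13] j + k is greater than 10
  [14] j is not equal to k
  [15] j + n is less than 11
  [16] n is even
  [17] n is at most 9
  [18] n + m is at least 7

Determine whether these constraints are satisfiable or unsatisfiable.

Setting (m, n, k, j, h) = (2, 8, 10, 2, 4) satisfies everything: constraint 2: j + h = 6; constraint 4: h + m = 6, and the others follow.

Satisfiable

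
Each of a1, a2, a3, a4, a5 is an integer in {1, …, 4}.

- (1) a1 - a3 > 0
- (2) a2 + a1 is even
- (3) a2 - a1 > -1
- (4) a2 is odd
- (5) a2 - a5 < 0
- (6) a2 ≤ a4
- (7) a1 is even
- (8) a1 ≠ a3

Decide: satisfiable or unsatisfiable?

Constraint 4 makes a2 odd and constraint 7 makes a1 even, so a2 + a1 must be odd. Constraint 2 says a2 + a1 is even — contradiction.

Unsatisfiable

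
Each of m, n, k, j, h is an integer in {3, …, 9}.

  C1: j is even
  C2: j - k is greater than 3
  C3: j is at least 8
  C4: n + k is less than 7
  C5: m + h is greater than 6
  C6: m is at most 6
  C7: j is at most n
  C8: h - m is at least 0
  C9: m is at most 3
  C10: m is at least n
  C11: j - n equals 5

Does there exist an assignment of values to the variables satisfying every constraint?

From constraints 3 and 7: n ≥ j and j ≥ 8, so n ≥ 8. From constraints 9 and 10: n ≤ m and m ≤ 3, so n ≤ 3. But 3 < 8, so no value of n works.

Unsatisfiable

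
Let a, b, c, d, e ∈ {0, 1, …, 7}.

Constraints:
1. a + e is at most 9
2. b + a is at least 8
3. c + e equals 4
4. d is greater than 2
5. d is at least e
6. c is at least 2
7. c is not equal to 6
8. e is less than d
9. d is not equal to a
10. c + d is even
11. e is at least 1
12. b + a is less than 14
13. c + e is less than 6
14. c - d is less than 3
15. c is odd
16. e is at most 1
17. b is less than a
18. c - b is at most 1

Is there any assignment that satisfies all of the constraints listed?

Satisfiable

Try a = 7, b = 4, c = 3, d = 3, e = 1.
Check constraint 1: a + e = 8; constraint 2: b + a = 11; constraint 3: c + e = 4. The remaining constraints are straightforward to verify.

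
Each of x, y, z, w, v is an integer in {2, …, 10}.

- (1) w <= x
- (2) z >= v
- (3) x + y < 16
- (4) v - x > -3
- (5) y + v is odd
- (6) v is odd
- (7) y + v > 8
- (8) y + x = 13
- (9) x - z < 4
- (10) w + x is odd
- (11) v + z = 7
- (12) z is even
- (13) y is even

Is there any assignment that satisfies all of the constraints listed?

Satisfiable

Try x = 5, y = 8, z = 4, w = 4, v = 3.
Check constraint 3: x + y = 13; constraint 4: v - x = -2; constraint 7: y + v = 11. The remaining constraints are straightforward to verify.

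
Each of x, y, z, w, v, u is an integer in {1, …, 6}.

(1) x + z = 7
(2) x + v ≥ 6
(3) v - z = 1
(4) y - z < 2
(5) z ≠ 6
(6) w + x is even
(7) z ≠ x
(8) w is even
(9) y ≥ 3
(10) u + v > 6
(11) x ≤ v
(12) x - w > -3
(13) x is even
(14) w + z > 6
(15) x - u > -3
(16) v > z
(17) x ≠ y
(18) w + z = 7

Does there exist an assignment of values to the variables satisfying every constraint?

Satisfiable

The assignment x = 2, y = 4, z = 5, w = 2, v = 6, u = 3 works:
  constraint 1 holds since x + z = 7.
  constraint 2 holds since x + v = 8.
  constraint 3 holds since v - z = 1.
The rest check out directly.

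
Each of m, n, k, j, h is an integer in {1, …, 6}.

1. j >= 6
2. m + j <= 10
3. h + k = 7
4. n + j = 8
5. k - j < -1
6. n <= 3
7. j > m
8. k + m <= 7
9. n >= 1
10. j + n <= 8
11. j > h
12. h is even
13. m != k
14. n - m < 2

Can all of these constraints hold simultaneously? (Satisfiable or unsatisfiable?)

Satisfiable

One satisfying assignment is m = 1, n = 2, k = 3, j = 6, h = 4.
For the less obvious constraints — constraint 2: m + j = 7; constraint 3: h + k = 7 — and the others hold by inspection.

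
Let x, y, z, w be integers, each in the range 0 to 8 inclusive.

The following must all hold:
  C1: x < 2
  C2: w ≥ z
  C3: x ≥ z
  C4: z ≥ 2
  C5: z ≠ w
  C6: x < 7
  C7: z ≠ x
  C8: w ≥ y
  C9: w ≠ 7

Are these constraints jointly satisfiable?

From constraints 3 and 4: x ≥ z and z ≥ 2, so x ≥ 2. From constraint 1: x ≤ 1. But 1 < 2, so no value of x works.

Unsatisfiable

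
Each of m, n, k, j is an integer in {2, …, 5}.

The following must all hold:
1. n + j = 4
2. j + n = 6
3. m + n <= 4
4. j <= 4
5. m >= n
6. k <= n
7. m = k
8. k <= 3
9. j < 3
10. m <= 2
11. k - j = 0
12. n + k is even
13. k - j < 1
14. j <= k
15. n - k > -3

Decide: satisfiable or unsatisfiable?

From constraints 8 and 14: j ≤ k ≤ 3. From constraints 5 and 10: n ≤ m ≤ 2. Hence j + n ≤ 5. But constraint 2 requires j + n = 6, and 6 > 5. Contradiction.

Unsatisfiable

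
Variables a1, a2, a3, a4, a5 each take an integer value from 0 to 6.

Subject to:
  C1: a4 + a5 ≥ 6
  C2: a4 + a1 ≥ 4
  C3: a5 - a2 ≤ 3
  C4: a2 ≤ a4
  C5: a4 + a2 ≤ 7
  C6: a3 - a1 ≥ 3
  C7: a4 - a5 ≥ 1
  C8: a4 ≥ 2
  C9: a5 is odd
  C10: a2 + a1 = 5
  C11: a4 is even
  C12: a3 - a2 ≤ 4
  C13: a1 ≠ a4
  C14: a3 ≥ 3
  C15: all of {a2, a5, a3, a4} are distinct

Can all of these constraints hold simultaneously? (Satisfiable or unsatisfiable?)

Satisfiable

Setting (a1, a2, a3, a4, a5) = (3, 2, 6, 4, 3) satisfies everything: constraint 1: a4 + a5 = 7; constraint 2: a4 + a1 = 7; constraint 3: a5 - a2 = 1, and the others follow.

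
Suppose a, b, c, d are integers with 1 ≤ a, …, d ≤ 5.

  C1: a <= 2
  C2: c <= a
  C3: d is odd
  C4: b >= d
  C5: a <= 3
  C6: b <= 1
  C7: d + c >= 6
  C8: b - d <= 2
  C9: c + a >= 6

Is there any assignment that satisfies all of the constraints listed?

Unsatisfiable

From constraints 4 and 6: d ≤ b ≤ 1. From constraints 2 and 5: c ≤ a ≤ 3. Hence d + c ≤ 4. But constraint 7 requires d + c ≥ 6, and 6 > 4. Contradiction.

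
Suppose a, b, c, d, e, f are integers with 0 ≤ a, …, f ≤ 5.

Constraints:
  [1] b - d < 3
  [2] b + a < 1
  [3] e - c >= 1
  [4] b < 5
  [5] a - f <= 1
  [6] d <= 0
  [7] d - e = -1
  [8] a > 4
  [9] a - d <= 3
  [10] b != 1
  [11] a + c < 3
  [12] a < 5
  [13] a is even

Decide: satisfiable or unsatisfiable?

From constraint 8: a ≥ 5. From constraint 12: a ≤ 4. But 4 < 5, so no value of a works.

Unsatisfiable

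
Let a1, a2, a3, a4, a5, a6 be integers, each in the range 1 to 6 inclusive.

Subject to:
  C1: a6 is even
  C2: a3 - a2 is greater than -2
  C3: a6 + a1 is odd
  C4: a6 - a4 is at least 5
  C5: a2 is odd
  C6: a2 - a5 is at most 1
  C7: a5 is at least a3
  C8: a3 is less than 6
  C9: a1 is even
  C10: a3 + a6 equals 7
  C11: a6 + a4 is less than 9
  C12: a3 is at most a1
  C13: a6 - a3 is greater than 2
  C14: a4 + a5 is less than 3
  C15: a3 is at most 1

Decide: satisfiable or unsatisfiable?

Unsatisfiable

Constraint 1 makes a6 even and constraint 9 makes a1 even, so a6 + a1 must be even. Constraint 3 says a6 + a1 is odd — contradiction.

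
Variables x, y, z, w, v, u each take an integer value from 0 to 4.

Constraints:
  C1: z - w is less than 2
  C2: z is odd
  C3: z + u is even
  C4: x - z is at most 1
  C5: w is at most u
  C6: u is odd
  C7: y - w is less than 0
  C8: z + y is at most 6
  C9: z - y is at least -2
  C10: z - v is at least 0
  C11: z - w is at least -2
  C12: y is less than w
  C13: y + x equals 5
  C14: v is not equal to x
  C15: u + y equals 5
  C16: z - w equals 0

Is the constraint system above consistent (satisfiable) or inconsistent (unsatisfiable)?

Setting (x, y, z, w, v, u) = (3, 2, 3, 3, 2, 3) satisfies everything: constraint 1: z - w = 0; constraint 4: x - z = 0; constraint 7: y - w = -1, and the others follow.

Satisfiable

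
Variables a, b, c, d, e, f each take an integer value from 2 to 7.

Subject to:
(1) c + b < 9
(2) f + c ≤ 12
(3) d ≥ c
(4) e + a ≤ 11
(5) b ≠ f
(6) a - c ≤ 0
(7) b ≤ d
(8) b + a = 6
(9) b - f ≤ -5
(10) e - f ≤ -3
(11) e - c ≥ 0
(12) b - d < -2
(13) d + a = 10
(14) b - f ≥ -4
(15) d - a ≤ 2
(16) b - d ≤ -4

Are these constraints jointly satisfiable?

Constraints 6, 10, 11, 14, 15, and 16 give d − b ≥ 4, b − f ≥ -4, f − e ≥ 3, e − c ≥ 0, c − a ≥ 0, a − d ≥ -2.
Adding all 6 inequalities: the left sides telescope to 0, and the right sides sum to 4 + (-4) + 3 + 0 + 0 + (-2) = 1. So 0 ≥ 1, which is false.

Unsatisfiable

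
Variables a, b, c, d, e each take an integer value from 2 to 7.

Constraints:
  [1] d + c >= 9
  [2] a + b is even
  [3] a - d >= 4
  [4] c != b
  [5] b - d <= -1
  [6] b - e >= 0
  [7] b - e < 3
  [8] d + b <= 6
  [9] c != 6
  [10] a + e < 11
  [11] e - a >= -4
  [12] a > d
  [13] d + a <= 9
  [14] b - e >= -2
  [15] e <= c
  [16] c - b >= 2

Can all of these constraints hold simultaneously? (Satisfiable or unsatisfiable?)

Constraints 3, 5, 6, and 11 give b − e ≥ 0, e − a ≥ -4, a − d ≥ 4, d − b ≥ 1.
Adding all 4 inequalities: the left sides telescope to 0, and the right sides sum to 0 + (-4) + 4 + 1 = 1. So 0 ≥ 1, which is false.

Unsatisfiable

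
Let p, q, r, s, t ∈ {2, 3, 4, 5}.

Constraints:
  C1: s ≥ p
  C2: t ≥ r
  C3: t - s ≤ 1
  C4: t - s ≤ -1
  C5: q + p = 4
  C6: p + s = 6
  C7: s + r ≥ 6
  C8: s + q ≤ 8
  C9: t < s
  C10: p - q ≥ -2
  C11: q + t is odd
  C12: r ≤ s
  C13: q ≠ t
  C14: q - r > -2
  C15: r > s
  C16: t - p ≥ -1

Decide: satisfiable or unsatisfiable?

Constraints 2, 9, and 15 give t < s, s < r, r ≤ t. Chaining: t < s < r ≤ t, which forces t < t — impossible.

Unsatisfiable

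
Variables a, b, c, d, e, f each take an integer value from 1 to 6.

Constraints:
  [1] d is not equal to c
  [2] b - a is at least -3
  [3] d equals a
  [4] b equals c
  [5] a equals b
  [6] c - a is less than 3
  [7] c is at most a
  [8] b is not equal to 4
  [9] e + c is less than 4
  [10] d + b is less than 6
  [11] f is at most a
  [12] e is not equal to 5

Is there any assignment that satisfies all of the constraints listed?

From constraints 3, 4, and 5, d = a = b = c, so d = c. But constraint 1 says d ≠ c. Contradiction.

Unsatisfiable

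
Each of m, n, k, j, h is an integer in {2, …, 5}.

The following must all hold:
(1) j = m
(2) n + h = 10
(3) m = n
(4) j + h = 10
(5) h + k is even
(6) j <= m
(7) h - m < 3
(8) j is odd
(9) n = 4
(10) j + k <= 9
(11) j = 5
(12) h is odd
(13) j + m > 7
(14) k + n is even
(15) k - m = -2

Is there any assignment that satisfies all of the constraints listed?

Unsatisfiable

Constraint 11 fixes j = 5 and constraint 9 fixes n = 4. Constraints 1 and 3 give j = m = n, so j = n. But 5 ≠ 4 — contradiction.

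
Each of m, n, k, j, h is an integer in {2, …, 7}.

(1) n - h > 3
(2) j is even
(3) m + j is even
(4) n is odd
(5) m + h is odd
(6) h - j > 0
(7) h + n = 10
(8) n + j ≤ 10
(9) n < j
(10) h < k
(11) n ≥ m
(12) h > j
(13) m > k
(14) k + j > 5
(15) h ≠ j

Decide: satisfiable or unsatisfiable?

Constraints 9, 10, 11, 12, and 13 give h < k, k < m, m ≤ n, n < j, j < h. Chaining: h < k < m ≤ n < j < h, which forces h < h — impossible.

Unsatisfiable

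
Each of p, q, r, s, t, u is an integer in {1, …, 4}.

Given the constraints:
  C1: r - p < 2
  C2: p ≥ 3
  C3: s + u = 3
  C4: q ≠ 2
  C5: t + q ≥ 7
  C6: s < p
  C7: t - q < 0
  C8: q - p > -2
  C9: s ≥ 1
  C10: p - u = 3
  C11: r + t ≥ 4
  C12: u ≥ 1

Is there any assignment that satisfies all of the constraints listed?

Satisfiable

Try p = 4, q = 4, r = 4, s = 2, t = 3, u = 1.
Check constraint 1: r - p = 0; constraint 3: s + u = 3. The remaining constraints are straightforward to verify.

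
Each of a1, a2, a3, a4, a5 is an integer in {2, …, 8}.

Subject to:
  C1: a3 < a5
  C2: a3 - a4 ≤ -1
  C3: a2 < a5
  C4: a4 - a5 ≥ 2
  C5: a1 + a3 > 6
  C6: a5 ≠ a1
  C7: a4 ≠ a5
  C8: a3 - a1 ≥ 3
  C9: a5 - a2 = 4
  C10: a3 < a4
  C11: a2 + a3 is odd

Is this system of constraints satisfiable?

Satisfiable

The assignment a1 = 2, a2 = 2, a3 = 5, a4 = 8, a5 = 6 works:
  constraint 2 holds since a3 - a4 = -3.
  constraint 4 holds since a4 - a5 = 2.
  constraint 5 holds since a1 + a3 = 7.
The rest check out directly.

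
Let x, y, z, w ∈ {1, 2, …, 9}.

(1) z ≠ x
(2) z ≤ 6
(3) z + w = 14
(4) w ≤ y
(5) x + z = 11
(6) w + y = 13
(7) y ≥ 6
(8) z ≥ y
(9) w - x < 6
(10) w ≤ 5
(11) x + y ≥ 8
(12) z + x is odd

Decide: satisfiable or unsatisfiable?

From constraint 10: w ≤ 5. From constraints 2 and 8: y ≤ z ≤ 6. Hence w + y ≤ 11. But constraint 6 requires w + y = 13, and 13 > 11. Contradiction.

Unsatisfiable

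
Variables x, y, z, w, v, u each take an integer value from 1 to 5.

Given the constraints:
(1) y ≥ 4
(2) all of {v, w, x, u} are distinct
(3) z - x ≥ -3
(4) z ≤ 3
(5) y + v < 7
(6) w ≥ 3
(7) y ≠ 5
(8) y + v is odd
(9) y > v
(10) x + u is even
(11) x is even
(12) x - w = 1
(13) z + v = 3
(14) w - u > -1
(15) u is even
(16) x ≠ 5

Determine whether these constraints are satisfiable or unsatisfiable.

The assignment x = 4, y = 4, z = 2, w = 3, v = 1, u = 2 works:
  constraint 3 holds since z - x = -2.
  constraint 5 holds since y + v = 5.
The rest check out directly.

Satisfiable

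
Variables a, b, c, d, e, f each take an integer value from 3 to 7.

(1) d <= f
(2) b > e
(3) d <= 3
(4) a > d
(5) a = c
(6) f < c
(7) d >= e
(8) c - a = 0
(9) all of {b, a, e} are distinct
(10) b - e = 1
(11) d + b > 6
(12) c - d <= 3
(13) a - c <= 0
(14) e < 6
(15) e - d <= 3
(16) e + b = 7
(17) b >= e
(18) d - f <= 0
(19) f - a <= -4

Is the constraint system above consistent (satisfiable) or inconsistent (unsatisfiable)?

Unsatisfiable

Constraints 12, 13, 18, and 19 give f − d ≥ 0, d − c ≥ -3, c − a ≥ 0, a − f ≥ 4.
Adding all 4 inequalities: the left sides telescope to 0, and the right sides sum to 0 + (-3) + 0 + 4 = 1. So 0 ≥ 1, which is false.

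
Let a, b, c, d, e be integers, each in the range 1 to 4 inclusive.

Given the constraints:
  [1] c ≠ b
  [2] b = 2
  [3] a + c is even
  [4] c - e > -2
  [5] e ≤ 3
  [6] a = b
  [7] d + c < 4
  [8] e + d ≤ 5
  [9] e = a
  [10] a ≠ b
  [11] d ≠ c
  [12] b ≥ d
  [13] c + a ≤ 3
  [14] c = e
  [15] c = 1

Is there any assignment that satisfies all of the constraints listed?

Constraint 15 fixes c = 1 and constraint 2 fixes b = 2. Constraints 6, 9, and 14 give c = e = a = b, so c = b. But 1 ≠ 2 — contradiction.

Unsatisfiable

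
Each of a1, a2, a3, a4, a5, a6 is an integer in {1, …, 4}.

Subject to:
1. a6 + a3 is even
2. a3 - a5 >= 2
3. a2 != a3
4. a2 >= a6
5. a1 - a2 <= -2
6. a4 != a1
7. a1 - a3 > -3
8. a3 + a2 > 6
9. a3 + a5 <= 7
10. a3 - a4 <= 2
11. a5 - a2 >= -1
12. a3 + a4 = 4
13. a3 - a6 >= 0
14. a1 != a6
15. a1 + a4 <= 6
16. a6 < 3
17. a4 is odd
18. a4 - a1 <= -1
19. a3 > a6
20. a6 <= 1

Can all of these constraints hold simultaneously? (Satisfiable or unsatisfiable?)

Constraints 2, 5, 10, 11, and 18 give a5 − a2 ≥ -1, a2 − a1 ≥ 2, a1 − a4 ≥ 1, a4 − a3 ≥ -2, a3 − a5 ≥ 2.
Adding all 5 inequalities: the left sides telescope to 0, and the right sides sum to (-1) + 2 + 1 + (-2) + 2 = 2. So 0 ≥ 2, which is false.

Unsatisfiable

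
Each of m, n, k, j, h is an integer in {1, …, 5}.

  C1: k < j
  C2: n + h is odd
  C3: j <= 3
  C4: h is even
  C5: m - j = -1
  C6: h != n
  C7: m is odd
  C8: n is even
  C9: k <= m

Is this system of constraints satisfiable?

Unsatisfiable

Constraint 8 makes n even and constraint 4 makes h even, so n + h must be even. Constraint 2 says n + h is odd — contradiction.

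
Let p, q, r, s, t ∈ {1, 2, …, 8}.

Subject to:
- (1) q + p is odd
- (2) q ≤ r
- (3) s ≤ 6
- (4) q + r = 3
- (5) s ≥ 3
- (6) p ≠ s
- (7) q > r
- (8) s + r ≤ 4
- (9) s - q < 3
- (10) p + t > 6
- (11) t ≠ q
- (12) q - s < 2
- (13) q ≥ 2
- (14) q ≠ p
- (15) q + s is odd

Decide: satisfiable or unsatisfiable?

Unsatisfiable

From constraint 5: s ≥ 3. From constraints 2 and 13: r ≥ q ≥ 2. Hence s + r ≥ 5. But constraint 8 requires s + r ≤ 4, and 4 < 5. Contradiction.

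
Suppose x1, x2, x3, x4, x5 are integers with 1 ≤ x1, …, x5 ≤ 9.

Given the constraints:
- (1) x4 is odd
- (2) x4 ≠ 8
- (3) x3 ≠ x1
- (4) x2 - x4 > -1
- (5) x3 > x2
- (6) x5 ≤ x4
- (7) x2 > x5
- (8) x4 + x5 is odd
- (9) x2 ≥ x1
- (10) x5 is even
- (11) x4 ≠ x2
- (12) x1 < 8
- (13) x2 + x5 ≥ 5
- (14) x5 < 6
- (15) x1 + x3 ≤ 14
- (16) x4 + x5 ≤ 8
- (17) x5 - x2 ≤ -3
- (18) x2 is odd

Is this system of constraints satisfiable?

The assignment x1 = 3, x2 = 5, x3 = 8, x4 = 3, x5 = 2 works:
  constraint 4 holds since x2 - x4 = 2.
  constraint 13 holds since x2 + x5 = 7.
The rest check out directly.

Satisfiable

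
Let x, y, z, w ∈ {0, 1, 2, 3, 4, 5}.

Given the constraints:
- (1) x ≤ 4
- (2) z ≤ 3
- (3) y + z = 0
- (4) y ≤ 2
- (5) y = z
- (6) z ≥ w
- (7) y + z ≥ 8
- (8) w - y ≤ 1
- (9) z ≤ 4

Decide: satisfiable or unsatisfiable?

Unsatisfiable

From constraint 4: y ≤ 2. From constraint 9: z ≤ 4. Hence y + z ≤ 6. But constraint 7 requires y + z ≥ 8, and 8 > 6. Contradiction.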